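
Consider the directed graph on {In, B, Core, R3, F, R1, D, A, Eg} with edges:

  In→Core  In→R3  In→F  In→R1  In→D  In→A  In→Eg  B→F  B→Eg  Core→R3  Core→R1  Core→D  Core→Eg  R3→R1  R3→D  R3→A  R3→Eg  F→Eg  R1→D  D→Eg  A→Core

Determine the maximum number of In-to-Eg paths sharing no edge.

Assign every edge capacity 1; by Menger, the answer equals the max flow.
Path In→Eg (+1); total 1.
Path In→Core→Eg (+1); total 2.
Path In→R3→Eg (+1); total 3.
Path In→F→Eg (+1); total 4.
Path In→D→Eg (+1); total 5.
No residual In→Eg path; max flow = 5.
Certifying cut of size 5: {Core→Eg, D→Eg, In→Eg, In→F, R3→Eg}.

5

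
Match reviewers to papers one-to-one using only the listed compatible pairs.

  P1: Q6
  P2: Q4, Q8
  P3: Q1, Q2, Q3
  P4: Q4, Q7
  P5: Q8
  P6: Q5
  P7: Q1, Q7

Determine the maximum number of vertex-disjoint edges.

7

Unit-capacity flow: source→left, listed edges, right→sink; max matching = max flow.
Augmenting path P1→Q6 (+1); matched 1.
Augmenting path P2→Q4 (+1); matched 2.
Augmenting path P3→Q1 (+1); matched 3.
Augmenting path P4→Q7 (+1); matched 4.
Augmenting path P5→Q8 (+1); matched 5.
Augmenting path P6→Q5 (+1); matched 6.
Augmenting path P7→Q1→P3→Q2 (+1); matched 7.
No augmenting path remains; maximum matching = 7.
König certificate: {P1, P2, P3, P4, P5, P6, P7} is a vertex cover of size 7 (every listed pair touches it), so no matching can be larger.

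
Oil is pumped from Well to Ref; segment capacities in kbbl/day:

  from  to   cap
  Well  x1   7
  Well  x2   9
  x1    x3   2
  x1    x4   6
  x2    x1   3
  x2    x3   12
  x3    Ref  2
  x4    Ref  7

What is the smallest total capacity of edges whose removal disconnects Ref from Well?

8

Augment Well→x1→x3→Ref: bottleneck 2, flow now 2.
Augment Well→x1→x4→Ref: bottleneck 5, flow now 7.
Augment Well→x2→x1→x4→Ref: bottleneck 1, flow now 8.
No augmenting path remains; maximum flow = 8.
By max-flow min-cut, the minimum cut capacity equals the max flow.
In the residual graph, reachable from Well: {Well, x1, x2, x3}.
Min-cut edges: x1→x4 (6), x3→Ref (2); capacity 6 + 2 = 8.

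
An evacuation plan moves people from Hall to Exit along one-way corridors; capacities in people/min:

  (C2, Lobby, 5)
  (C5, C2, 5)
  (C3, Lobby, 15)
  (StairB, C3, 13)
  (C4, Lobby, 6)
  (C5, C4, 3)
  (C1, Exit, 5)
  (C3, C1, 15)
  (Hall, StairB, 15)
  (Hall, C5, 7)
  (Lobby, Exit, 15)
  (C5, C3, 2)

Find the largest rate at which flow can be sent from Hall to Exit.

20

Augment Hall→StairB→C3→Lobby→Exit: bottleneck 13, flow now 13.
Augment Hall→C5→C3→Lobby→Exit: bottleneck 2, flow now 15.
Augment Hall→C5→C4→Lobby→C3→C1→Exit: bottleneck 3, flow now 18. (uses reverse residual edge)
Augment Hall→C5→C2→Lobby→C3→C1→Exit: bottleneck 2, flow now 20. (uses reverse residual edge)
No augmenting path remains; maximum flow = 20.
In the residual graph, reachable from Hall: {Hall, StairB}.
Min-cut edges: Hall→C5 (7), StairB→C3 (13); capacity 7 + 13 = 20.
This cut is saturated, so no flow can exceed 20.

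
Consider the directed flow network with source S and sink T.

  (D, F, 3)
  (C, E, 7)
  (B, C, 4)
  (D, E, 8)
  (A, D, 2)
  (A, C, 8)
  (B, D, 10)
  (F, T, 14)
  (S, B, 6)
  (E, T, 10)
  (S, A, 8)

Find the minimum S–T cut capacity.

13

Augment S→A→C→E→T: bottleneck 7, flow now 7.
Augment S→A→D→E→T: bottleneck 1, flow now 8.
Augment S→B→D→E→T: bottleneck 2, flow now 10.
Augment S→B→D→F→T: bottleneck 3, flow now 13.
No augmenting path remains; maximum flow = 13.
By max-flow min-cut, the minimum cut capacity equals the max flow.
In the residual graph, reachable from S: {S, A, B, C, D, E}.
Min-cut edges: D→F (3), E→T (10); capacity 3 + 10 = 13.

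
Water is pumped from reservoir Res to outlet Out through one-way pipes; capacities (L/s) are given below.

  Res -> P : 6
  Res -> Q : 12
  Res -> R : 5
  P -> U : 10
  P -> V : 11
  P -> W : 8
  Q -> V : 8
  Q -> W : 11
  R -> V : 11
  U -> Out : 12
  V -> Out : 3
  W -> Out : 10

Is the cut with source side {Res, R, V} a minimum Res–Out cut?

No — its capacity is 21, but the minimum cut has capacity 19.

Given cut capacity: 6 + 12 + 3 = 21.
Augment Res→P→U→Out: bottleneck 6, flow now 6.
Augment Res→Q→V→Out: bottleneck 3, flow now 9.
Augment Res→Q→W→Out: bottleneck 9, flow now 18.
Augment Res→R→V→Q→W→Out: bottleneck 1, flow now 19. (uses reverse residual edge)
No augmenting path remains; maximum flow = 19.
In the residual graph, reachable from Res: {Res, Q, R, V, W}.
Min-cut edges: Res→P (6), V→Out (3), W→Out (10); capacity 6 + 3 + 10 = 19.
Cut capacity 21 exceeds the max flow 19, so it is not minimum.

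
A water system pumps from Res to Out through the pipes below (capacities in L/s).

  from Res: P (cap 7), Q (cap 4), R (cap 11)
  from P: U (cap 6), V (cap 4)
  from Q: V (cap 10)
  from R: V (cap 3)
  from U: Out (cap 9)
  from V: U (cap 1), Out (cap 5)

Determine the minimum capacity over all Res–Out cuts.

12

Augment Res→P→U→Out: bottleneck 6, flow now 6.
Augment Res→P→V→Out: bottleneck 1, flow now 7.
Augment Res→Q→V→Out: bottleneck 4, flow now 11.
Augment Res→R→V→U→Out: bottleneck 1, flow now 12.
No augmenting path remains; maximum flow = 12.
By max-flow min-cut, the minimum cut capacity equals the max flow.
In the residual graph, reachable from Res: {Res, P, Q, R, V}.
Min-cut edges: P→U (6), V→U (1), V→Out (5); capacity 6 + 1 + 5 = 12.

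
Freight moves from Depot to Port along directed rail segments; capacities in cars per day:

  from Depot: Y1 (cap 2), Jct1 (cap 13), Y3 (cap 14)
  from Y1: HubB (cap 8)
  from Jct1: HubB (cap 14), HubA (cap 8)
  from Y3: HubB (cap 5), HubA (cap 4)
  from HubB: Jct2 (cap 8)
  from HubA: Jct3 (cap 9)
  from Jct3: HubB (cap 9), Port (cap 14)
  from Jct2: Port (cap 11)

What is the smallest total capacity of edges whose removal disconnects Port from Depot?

17

Augment Depot→Y1→HubB→Jct2→Port: bottleneck 2, flow now 2.
Augment Depot→Jct1→HubB→Jct2→Port: bottleneck 6, flow now 8.
Augment Depot→Jct1→HubA→Jct3→Port: bottleneck 7, flow now 15.
Augment Depot→Y3→HubA→Jct3→Port: bottleneck 2, flow now 17.
No augmenting path remains; maximum flow = 17.
By max-flow min-cut, the minimum cut capacity equals the max flow.
In the residual graph, reachable from Depot: {Depot, Y1, Jct1, Y3, HubB, HubA}.
Min-cut edges: HubB→Jct2 (8), HubA→Jct3 (9); capacity 8 + 9 = 17.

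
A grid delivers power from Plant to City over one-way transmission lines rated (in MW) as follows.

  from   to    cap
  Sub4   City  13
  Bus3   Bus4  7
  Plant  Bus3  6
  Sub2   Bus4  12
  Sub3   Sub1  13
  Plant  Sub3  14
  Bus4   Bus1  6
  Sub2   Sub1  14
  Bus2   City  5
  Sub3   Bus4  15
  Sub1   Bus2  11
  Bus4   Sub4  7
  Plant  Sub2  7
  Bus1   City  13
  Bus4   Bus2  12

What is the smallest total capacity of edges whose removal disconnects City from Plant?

18

Augment Plant→Sub3→Sub1→Bus2→City: bottleneck 5, flow now 5.
Augment Plant→Sub3→Bus4→Bus1→City: bottleneck 6, flow now 11.
Augment Plant→Sub3→Bus4→Sub4→City: bottleneck 3, flow now 14.
Augment Plant→Bus3→Bus4→Sub4→City: bottleneck 4, flow now 18.
No augmenting path remains; maximum flow = 18.
By max-flow min-cut, the minimum cut capacity equals the max flow.
In the residual graph, reachable from Plant: {Plant, Sub3, Bus3, Sub2, Sub1, Bus4, Bus2}.
Min-cut edges: Bus4→Bus1 (6), Bus4→Sub4 (7), Bus2→City (5); capacity 6 + 7 + 5 = 18.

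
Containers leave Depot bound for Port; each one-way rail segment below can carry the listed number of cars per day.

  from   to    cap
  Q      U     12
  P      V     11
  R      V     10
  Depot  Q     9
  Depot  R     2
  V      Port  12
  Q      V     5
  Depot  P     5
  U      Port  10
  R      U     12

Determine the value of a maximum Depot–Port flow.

16

Augment Depot→P→V→Port: bottleneck 5, flow now 5.
Augment Depot→Q→U→Port: bottleneck 9, flow now 14.
Augment Depot→R→U→Port: bottleneck 1, flow now 15.
Augment Depot→R→V→Port: bottleneck 1, flow now 16.
No augmenting path remains; maximum flow = 16.
In the residual graph, reachable from Depot: {Depot}.
Min-cut edges: Depot→P (5), Depot→Q (9), Depot→R (2); capacity 5 + 9 + 2 = 16.
This cut is saturated, so no flow can exceed 16.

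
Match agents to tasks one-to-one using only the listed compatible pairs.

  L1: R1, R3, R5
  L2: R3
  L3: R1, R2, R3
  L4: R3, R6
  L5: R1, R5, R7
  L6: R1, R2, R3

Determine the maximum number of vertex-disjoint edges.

Unit-capacity flow: source→left, listed edges, right→sink; max matching = max flow.
Augmenting path L1→R1 (+1); matched 1.
Augmenting path L2→R3 (+1); matched 2.
Augmenting path L3→R2 (+1); matched 3.
Augmenting path L4→R6 (+1); matched 4.
Augmenting path L5→R5 (+1); matched 5.
Augmenting path L6→R1→L1→R5→L5→R7 (+1); matched 6.
No augmenting path remains; maximum matching = 6.
König certificate: {L1, L2, L3, L4, L5, L6} is a vertex cover of size 6 (every listed pair touches it), so no matching can be larger.

6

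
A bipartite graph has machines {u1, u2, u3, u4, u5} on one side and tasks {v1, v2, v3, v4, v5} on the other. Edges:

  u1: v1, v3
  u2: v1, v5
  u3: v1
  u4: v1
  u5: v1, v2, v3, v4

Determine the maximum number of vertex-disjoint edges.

Unit-capacity flow: source→left, listed edges, right→sink; max matching = max flow.
Augmenting path u1→v1 (+1); matched 1.
Augmenting path u2→v5 (+1); matched 2.
Augmenting path u5→v2 (+1); matched 3.
Augmenting path u3→v1→u1→v3 (+1); matched 4.
No augmenting path remains; maximum matching = 4.
König certificate: {u1, u2, u5, v1} is a vertex cover of size 4 (every listed pair touches it), so no matching can be larger.

4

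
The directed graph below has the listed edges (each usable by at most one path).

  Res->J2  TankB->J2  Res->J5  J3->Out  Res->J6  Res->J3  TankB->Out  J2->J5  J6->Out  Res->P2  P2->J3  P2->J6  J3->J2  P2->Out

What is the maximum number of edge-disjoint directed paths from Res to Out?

Assign every edge capacity 1; by Menger, the answer equals the max flow.
Path Res→J6→Out (+1); total 1.
Path Res→P2→Out (+1); total 2.
Path Res→J3→Out (+1); total 3.
No residual Res→Out path; max flow = 3.
Certifying cut of size 3: {Res→J3, Res→J6, Res→P2}.

3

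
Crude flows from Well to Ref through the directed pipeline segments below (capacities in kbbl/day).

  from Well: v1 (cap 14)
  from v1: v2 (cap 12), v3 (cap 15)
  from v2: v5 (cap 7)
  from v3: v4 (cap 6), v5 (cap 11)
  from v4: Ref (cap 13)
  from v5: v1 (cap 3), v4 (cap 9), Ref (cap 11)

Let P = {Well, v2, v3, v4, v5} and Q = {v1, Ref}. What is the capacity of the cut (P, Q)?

Edges leaving {Well, v2, v3, v4, v5}: Well→v1 (14), v4→Ref (13), v5→v1 (3), v5→Ref (11).
Cut capacity = 14 + 13 + 3 + 11 = 41.

41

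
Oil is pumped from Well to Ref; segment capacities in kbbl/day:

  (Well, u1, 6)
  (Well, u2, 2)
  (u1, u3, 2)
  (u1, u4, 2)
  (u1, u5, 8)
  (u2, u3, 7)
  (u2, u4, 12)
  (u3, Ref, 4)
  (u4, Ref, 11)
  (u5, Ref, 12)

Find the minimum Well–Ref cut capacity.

Augment Well→u1→u3→Ref: bottleneck 2, flow now 2.
Augment Well→u1→u4→Ref: bottleneck 2, flow now 4.
Augment Well→u1→u5→Ref: bottleneck 2, flow now 6.
Augment Well→u2→u3→Ref: bottleneck 2, flow now 8.
No augmenting path remains; maximum flow = 8.
By max-flow min-cut, the minimum cut capacity equals the max flow.
In the residual graph, reachable from Well: {Well}.
Min-cut edges: Well→u1 (6), Well→u2 (2); capacity 6 + 2 = 8.

8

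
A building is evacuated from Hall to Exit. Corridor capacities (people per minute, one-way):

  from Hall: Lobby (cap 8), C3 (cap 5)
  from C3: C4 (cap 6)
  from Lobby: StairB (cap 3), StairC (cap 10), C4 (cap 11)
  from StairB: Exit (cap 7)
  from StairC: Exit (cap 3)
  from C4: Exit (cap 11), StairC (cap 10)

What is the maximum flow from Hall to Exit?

13

Augment Hall→C3→C4→Exit: bottleneck 5, flow now 5.
Augment Hall→Lobby→StairB→Exit: bottleneck 3, flow now 8.
Augment Hall→Lobby→StairC→Exit: bottleneck 3, flow now 11.
Augment Hall→Lobby→C4→Exit: bottleneck 2, flow now 13.
No augmenting path remains; maximum flow = 13.
In the residual graph, reachable from Hall: {Hall}.
Min-cut edges: Hall→C3 (5), Hall→Lobby (8); capacity 5 + 8 = 13.
This cut is saturated, so no flow can exceed 13.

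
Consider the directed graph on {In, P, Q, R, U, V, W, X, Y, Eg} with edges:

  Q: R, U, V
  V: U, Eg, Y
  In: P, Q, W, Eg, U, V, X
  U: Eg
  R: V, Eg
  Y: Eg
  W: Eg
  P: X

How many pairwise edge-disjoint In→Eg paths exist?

Assign every edge capacity 1; by Menger, the answer equals the max flow.
Path In→Eg (+1); total 1.
Path In→U→Eg (+1); total 2.
Path In→V→Eg (+1); total 3.
Path In→W→Eg (+1); total 4.
Path In→Q→R→Eg (+1); total 5.
No residual In→Eg path; max flow = 5.
Certifying cut of size 5: {In→Eg, In→Q, In→U, In→V, In→W}.

5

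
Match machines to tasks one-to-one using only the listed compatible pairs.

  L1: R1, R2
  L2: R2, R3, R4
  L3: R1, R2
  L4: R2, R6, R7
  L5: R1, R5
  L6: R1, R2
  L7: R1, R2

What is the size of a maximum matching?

5

Unit-capacity flow: source→left, listed edges, right→sink; max matching = max flow.
Augmenting path L1→R1 (+1); matched 1.
Augmenting path L2→R2 (+1); matched 2.
Augmenting path L4→R6 (+1); matched 3.
Augmenting path L5→R5 (+1); matched 4.
Augmenting path L3→R2→L2→R3 (+1); matched 5.
No augmenting path remains; maximum matching = 5.
König certificate: {L2, L4, L5, R1, R2} is a vertex cover of size 5 (every listed pair touches it), so no matching can be larger.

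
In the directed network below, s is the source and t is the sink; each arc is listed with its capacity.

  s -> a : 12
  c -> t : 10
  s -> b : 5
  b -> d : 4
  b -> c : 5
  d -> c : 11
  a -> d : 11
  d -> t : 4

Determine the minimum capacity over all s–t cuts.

Augment s→a→d→t: bottleneck 4, flow now 4.
Augment s→b→c→t: bottleneck 5, flow now 9.
Augment s→a→d→c→t: bottleneck 5, flow now 14.
No augmenting path remains; maximum flow = 14.
By max-flow min-cut, the minimum cut capacity equals the max flow.
In the residual graph, reachable from s: {s, a, b, c, d}.
Min-cut edges: c→t (10), d→t (4); capacity 10 + 4 = 14.

14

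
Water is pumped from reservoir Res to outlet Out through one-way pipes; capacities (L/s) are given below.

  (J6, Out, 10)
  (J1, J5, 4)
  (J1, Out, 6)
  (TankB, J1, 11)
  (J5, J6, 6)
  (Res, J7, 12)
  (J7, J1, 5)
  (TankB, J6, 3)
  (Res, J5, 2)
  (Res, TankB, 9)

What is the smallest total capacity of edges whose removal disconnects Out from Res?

Augment Res→J5→J6→Out: bottleneck 2, flow now 2.
Augment Res→J7→J1→Out: bottleneck 5, flow now 7.
Augment Res→TankB→J1→Out: bottleneck 1, flow now 8.
Augment Res→TankB→J6→Out: bottleneck 3, flow now 11.
Augment Res→TankB→J1→J5→J6→Out: bottleneck 4, flow now 15.
No augmenting path remains; maximum flow = 15.
By max-flow min-cut, the minimum cut capacity equals the max flow.
In the residual graph, reachable from Res: {Res, J7, TankB, J1}.
Min-cut edges: Res→J5 (2), TankB→J6 (3), J1→J5 (4), J1→Out (6); capacity 2 + 3 + 4 + 6 = 15.

15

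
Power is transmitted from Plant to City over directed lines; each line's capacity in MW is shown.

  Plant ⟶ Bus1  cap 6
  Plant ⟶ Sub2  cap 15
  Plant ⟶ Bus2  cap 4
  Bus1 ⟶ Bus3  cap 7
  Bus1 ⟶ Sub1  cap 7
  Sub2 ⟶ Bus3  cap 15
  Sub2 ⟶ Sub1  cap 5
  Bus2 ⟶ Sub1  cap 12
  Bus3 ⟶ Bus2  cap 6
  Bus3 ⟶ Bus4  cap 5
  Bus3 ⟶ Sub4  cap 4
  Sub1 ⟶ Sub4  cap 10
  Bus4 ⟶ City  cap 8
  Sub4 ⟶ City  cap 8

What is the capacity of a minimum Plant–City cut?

13

Augment Plant→Bus1→Bus3→Bus4→City: bottleneck 5, flow now 5.
Augment Plant→Bus1→Bus3→Sub4→City: bottleneck 1, flow now 6.
Augment Plant→Sub2→Bus3→Sub4→City: bottleneck 3, flow now 9.
Augment Plant→Sub2→Sub1→Sub4→City: bottleneck 4, flow now 13.
No augmenting path remains; maximum flow = 13.
By max-flow min-cut, the minimum cut capacity equals the max flow.
In the residual graph, reachable from Plant: {Plant, Bus1, Sub2, Bus2, Bus3, Sub1, Sub4}.
Min-cut edges: Bus3→Bus4 (5), Sub4→City (8); capacity 5 + 8 = 13.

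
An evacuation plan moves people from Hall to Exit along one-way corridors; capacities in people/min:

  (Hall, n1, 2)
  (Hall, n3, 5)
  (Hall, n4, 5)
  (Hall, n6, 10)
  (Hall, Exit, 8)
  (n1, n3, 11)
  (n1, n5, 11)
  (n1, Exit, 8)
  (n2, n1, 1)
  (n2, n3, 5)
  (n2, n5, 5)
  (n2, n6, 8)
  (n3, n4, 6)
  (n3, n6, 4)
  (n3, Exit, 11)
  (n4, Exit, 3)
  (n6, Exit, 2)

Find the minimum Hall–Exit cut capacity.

Augment Hall→Exit: bottleneck 8, flow now 8.
Augment Hall→n1→Exit: bottleneck 2, flow now 10.
Augment Hall→n3→Exit: bottleneck 5, flow now 15.
Augment Hall→n4→Exit: bottleneck 3, flow now 18.
Augment Hall→n6→Exit: bottleneck 2, flow now 20.
No augmenting path remains; maximum flow = 20.
By max-flow min-cut, the minimum cut capacity equals the max flow.
In the residual graph, reachable from Hall: {Hall, n4, n6}.
Min-cut edges: Hall→n1 (2), Hall→n3 (5), Hall→Exit (8), n4→Exit (3), n6→Exit (2); capacity 2 + 5 + 8 + 3 + 2 = 20.

20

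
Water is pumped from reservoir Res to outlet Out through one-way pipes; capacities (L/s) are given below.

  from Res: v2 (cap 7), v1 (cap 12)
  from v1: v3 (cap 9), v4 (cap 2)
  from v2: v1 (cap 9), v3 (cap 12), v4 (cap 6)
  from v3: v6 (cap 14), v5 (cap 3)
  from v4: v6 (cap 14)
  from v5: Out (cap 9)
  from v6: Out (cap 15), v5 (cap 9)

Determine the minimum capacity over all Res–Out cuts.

18

Augment Res→v1→v3→v5→Out: bottleneck 3, flow now 3.
Augment Res→v1→v3→v6→Out: bottleneck 6, flow now 9.
Augment Res→v1→v4→v6→Out: bottleneck 2, flow now 11.
Augment Res→v2→v3→v6→Out: bottleneck 7, flow now 18.
No augmenting path remains; maximum flow = 18.
By max-flow min-cut, the minimum cut capacity equals the max flow.
In the residual graph, reachable from Res: {Res, v1}.
Min-cut edges: Res→v2 (7), v1→v3 (9), v1→v4 (2); capacity 7 + 9 + 2 = 18.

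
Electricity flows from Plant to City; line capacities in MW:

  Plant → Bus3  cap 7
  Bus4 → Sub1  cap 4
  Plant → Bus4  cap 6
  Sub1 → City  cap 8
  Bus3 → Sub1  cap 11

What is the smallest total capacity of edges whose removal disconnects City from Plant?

Augment Plant→Bus3→Sub1→City: bottleneck 7, flow now 7.
Augment Plant→Bus4→Sub1→City: bottleneck 1, flow now 8.
No augmenting path remains; maximum flow = 8.
By max-flow min-cut, the minimum cut capacity equals the max flow.
In the residual graph, reachable from Plant: {Plant, Bus3, Bus4, Sub1}.
Min-cut edges: Sub1→City (8); capacity 8 = 8.

8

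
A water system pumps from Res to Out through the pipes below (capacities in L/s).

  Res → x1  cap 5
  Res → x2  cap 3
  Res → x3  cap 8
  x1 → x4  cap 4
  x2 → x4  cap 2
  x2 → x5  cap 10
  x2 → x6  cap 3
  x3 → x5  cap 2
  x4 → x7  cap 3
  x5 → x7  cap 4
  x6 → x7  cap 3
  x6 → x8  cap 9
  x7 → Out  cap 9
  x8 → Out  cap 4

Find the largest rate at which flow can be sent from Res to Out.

8

Augment Res→x1→x4→x7→Out: bottleneck 3, flow now 3.
Augment Res→x2→x5→x7→Out: bottleneck 3, flow now 6.
Augment Res→x3→x5→x7→Out: bottleneck 1, flow now 7.
Augment Res→x3→x5→x2→x6→x7→Out: bottleneck 1, flow now 8. (uses reverse residual edge)
No augmenting path remains; maximum flow = 8.
In the residual graph, reachable from Res: {Res, x1, x3, x4}.
Min-cut edges: Res→x2 (3), x3→x5 (2), x4→x7 (3); capacity 3 + 2 + 3 = 8.
This cut is saturated, so no flow can exceed 8.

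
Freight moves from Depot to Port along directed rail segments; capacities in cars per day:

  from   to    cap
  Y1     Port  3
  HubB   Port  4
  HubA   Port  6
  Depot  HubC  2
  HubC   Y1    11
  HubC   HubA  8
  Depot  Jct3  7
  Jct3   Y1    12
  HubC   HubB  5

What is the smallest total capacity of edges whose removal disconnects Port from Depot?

Augment Depot→HubC→Y1→Port: bottleneck 2, flow now 2.
Augment Depot→Jct3→Y1→Port: bottleneck 1, flow now 3.
Augment Depot→Jct3→Y1→HubC→HubB→Port: bottleneck 2, flow now 5. (uses reverse residual edge)
No augmenting path remains; maximum flow = 5.
By max-flow min-cut, the minimum cut capacity equals the max flow.
In the residual graph, reachable from Depot: {Depot, Jct3, Y1}.
Min-cut edges: Depot→HubC (2), Y1→Port (3); capacity 2 + 3 = 5.

5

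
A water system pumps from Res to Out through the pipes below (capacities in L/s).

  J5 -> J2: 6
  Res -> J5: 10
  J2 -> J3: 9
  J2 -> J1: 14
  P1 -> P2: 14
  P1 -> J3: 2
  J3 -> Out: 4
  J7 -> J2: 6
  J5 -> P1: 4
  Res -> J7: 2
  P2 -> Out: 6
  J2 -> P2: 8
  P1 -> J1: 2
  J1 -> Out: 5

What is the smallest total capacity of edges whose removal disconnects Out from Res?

12

Augment Res→J5→P1→J1→Out: bottleneck 2, flow now 2.
Augment Res→J5→P1→P2→Out: bottleneck 2, flow now 4.
Augment Res→J5→J2→J1→Out: bottleneck 3, flow now 7.
Augment Res→J5→J2→P2→Out: bottleneck 3, flow now 10.
Augment Res→J7→J2→P2→Out: bottleneck 1, flow now 11.
Augment Res→J7→J2→J3→Out: bottleneck 1, flow now 12.
No augmenting path remains; maximum flow = 12.
By max-flow min-cut, the minimum cut capacity equals the max flow.
In the residual graph, reachable from Res: {Res}.
Min-cut edges: Res→J5 (10), Res→J7 (2); capacity 10 + 2 = 12.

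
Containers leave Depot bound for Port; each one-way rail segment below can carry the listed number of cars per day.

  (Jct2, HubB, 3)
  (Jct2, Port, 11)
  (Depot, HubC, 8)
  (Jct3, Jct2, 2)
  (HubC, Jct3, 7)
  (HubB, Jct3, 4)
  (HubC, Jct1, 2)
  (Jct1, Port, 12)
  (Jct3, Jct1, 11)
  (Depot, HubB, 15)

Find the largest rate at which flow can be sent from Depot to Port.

12

Augment Depot→HubC→Jct1→Port: bottleneck 2, flow now 2.
Augment Depot→HubB→Jct3→Jct2→Port: bottleneck 2, flow now 4.
Augment Depot→HubB→Jct3→Jct1→Port: bottleneck 2, flow now 6.
Augment Depot→HubC→Jct3→Jct1→Port: bottleneck 6, flow now 12.
No augmenting path remains; maximum flow = 12.
In the residual graph, reachable from Depot: {Depot, HubB}.
Min-cut edges: Depot→HubC (8), HubB→Jct3 (4); capacity 8 + 4 = 12.
This cut is saturated, so no flow can exceed 12.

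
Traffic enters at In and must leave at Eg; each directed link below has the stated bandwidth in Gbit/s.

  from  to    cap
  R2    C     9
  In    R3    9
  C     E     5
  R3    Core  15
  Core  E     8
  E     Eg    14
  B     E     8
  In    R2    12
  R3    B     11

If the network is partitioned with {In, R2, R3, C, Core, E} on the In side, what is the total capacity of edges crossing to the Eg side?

Edges leaving {In, R2, R3, C, Core, E}: R3→B (11), E→Eg (14).
Cut capacity = 11 + 14 = 25.

25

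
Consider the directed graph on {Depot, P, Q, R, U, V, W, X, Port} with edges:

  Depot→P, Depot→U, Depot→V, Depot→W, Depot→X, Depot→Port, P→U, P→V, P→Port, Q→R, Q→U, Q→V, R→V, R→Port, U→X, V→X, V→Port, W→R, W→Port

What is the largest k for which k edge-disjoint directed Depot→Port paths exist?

Assign every edge capacity 1; by Menger, the answer equals the max flow.
Path Depot→Port (+1); total 1.
Path Depot→P→Port (+1); total 2.
Path Depot→V→Port (+1); total 3.
Path Depot→W→Port (+1); total 4.
No residual Depot→Port path; max flow = 4.
Certifying cut of size 4: {Depot→P, Depot→Port, Depot→V, Depot→W}.

4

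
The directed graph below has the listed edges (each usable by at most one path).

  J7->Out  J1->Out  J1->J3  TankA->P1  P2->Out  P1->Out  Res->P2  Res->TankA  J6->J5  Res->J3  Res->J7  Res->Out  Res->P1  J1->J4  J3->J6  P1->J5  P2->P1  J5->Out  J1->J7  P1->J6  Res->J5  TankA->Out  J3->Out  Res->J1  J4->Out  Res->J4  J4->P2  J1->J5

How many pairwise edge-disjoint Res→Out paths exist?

Assign every edge capacity 1; by Menger, the answer equals the max flow.
Path Res→Out (+1); total 1.
Path Res→J3→Out (+1); total 2.
Path Res→P1→Out (+1); total 3.
Path Res→TankA→Out (+1); total 4.
Path Res→J1→Out (+1); total 5.
Path Res→J7→Out (+1); total 6.
Path Res→J4→Out (+1); total 7.
Path Res→P2→Out (+1); total 8.
Path Res→J5→Out (+1); total 9.
No residual Res→Out path; max flow = 9.
Certifying cut of size 9: {Res→J1, Res→J3, Res→J4, Res→J5, Res→J7, Res→Out, Res→P1, Res→P2, Res→TankA}.

9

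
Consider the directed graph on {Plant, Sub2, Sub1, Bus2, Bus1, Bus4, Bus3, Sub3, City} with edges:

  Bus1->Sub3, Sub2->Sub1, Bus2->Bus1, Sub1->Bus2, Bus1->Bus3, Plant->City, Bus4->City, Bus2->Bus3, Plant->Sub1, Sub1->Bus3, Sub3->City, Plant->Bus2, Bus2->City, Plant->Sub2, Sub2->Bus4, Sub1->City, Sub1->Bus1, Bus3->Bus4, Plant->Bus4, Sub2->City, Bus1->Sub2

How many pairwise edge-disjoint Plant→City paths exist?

5

Assign every edge capacity 1; by Menger, the answer equals the max flow.
Path Plant→City (+1); total 1.
Path Plant→Sub2→City (+1); total 2.
Path Plant→Sub1→City (+1); total 3.
Path Plant→Bus2→City (+1); total 4.
Path Plant→Bus4→City (+1); total 5.
No residual Plant→City path; max flow = 5.
Certifying cut of size 5: {Plant→Bus2, Plant→Bus4, Plant→City, Plant→Sub1, Plant→Sub2}.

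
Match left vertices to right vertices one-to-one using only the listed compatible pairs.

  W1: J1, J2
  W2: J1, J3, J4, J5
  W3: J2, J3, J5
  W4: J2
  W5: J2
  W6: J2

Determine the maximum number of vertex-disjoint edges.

4

Unit-capacity flow: source→left, listed edges, right→sink; max matching = max flow.
Augmenting path W1→J1 (+1); matched 1.
Augmenting path W2→J3 (+1); matched 2.
Augmenting path W3→J2 (+1); matched 3.
Augmenting path W4→J2→W3→J5 (+1); matched 4.
No augmenting path remains; maximum matching = 4.
König certificate: {W1, W2, W3, J2} is a vertex cover of size 4 (every listed pair touches it), so no matching can be larger.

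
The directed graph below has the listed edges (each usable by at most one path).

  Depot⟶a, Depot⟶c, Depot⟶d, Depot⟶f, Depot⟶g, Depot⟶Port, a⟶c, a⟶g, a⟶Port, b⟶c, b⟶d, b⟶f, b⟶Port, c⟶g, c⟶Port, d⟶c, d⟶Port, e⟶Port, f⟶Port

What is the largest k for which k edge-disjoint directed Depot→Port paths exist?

Assign every edge capacity 1; by Menger, the answer equals the max flow.
Path Depot→Port (+1); total 1.
Path Depot→a→Port (+1); total 2.
Path Depot→c→Port (+1); total 3.
Path Depot→d→Port (+1); total 4.
Path Depot→f→Port (+1); total 5.
No residual Depot→Port path; max flow = 5.
Certifying cut of size 5: {Depot→Port, Depot→a, Depot→c, Depot→d, Depot→f}.

5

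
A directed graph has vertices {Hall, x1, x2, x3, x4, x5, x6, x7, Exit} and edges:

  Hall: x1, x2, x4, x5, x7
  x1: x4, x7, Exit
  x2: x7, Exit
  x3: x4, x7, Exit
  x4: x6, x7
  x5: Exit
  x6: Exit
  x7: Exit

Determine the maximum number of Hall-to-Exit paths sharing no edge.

5

Assign every edge capacity 1; by Menger, the answer equals the max flow.
Path Hall→x1→Exit (+1); total 1.
Path Hall→x2→Exit (+1); total 2.
Path Hall→x5→Exit (+1); total 3.
Path Hall→x7→Exit (+1); total 4.
Path Hall→x4→x6→Exit (+1); total 5.
No residual Hall→Exit path; max flow = 5.
Certifying cut of size 5: {Hall→x1, Hall→x2, Hall→x4, Hall→x5, Hall→x7}.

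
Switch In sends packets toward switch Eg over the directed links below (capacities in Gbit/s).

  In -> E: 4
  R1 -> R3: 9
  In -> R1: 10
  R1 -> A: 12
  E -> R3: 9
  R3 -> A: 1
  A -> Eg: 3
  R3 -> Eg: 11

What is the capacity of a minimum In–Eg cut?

Augment In→R1→R3→Eg: bottleneck 9, flow now 9.
Augment In→R1→A→Eg: bottleneck 1, flow now 10.
Augment In→E→R3→Eg: bottleneck 2, flow now 12.
Augment In→E→R3→A→Eg: bottleneck 1, flow now 13.
Augment In→E→R3→R1→A→Eg: bottleneck 1, flow now 14. (uses reverse residual edge)
No augmenting path remains; maximum flow = 14.
By max-flow min-cut, the minimum cut capacity equals the max flow.
In the residual graph, reachable from In: {In}.
Min-cut edges: In→R1 (10), In→E (4); capacity 10 + 4 = 14.

14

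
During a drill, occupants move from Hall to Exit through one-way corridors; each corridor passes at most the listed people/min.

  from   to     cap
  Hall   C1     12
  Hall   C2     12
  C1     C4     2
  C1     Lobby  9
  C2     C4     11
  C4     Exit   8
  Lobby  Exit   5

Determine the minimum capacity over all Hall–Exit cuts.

Augment Hall→C1→C4→Exit: bottleneck 2, flow now 2.
Augment Hall→C1→Lobby→Exit: bottleneck 5, flow now 7.
Augment Hall→C2→C4→Exit: bottleneck 6, flow now 13.
No augmenting path remains; maximum flow = 13.
By max-flow min-cut, the minimum cut capacity equals the max flow.
In the residual graph, reachable from Hall: {Hall, C1, C2, C4, Lobby}.
Min-cut edges: C4→Exit (8), Lobby→Exit (5); capacity 8 + 5 = 13.

13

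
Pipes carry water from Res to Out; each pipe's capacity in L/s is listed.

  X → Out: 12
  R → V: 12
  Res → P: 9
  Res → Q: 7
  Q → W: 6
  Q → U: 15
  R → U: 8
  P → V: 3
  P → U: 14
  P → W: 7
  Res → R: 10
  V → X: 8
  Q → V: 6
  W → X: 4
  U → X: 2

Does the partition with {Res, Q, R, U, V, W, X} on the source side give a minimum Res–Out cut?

No — its capacity is 21, but the minimum cut has capacity 12.

Given cut capacity: 9 + 12 = 21.
Augment Res→P→U→X→Out: bottleneck 2, flow now 2.
Augment Res→P→V→X→Out: bottleneck 3, flow now 5.
Augment Res→P→W→X→Out: bottleneck 4, flow now 9.
Augment Res→Q→V→X→Out: bottleneck 3, flow now 12.
No augmenting path remains; maximum flow = 12.
In the residual graph, reachable from Res: {Res, P, Q, R, U, V, W, X}.
Min-cut edges: X→Out (12); capacity 12 = 12.
Cut capacity 21 exceeds the max flow 12, so it is not minimum.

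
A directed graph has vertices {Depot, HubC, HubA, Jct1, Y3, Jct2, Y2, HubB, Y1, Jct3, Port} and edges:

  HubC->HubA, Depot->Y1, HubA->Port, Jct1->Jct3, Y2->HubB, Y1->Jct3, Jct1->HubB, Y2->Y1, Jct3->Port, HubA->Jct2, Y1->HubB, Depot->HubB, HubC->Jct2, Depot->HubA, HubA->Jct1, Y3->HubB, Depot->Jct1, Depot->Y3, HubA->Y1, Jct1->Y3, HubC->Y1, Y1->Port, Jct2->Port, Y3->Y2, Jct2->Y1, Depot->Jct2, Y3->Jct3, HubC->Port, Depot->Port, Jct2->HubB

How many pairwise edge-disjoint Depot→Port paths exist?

5

Assign every edge capacity 1; by Menger, the answer equals the max flow.
Path Depot→Port (+1); total 1.
Path Depot→HubA→Port (+1); total 2.
Path Depot→Jct2→Port (+1); total 3.
Path Depot→Y1→Port (+1); total 4.
Path Depot→Jct1→Jct3→Port (+1); total 5.
No residual Depot→Port path; max flow = 5.
Certifying cut of size 5: {Depot→HubA, Depot→Jct2, Depot→Port, Jct3→Port, Y1→Port}.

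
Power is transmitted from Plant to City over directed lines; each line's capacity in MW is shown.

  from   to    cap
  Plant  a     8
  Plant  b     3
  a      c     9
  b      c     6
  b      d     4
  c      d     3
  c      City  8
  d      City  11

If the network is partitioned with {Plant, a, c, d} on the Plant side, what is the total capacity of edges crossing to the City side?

Edges leaving {Plant, a, c, d}: Plant→b (3), c→City (8), d→City (11).
Cut capacity = 3 + 8 + 11 = 22.

22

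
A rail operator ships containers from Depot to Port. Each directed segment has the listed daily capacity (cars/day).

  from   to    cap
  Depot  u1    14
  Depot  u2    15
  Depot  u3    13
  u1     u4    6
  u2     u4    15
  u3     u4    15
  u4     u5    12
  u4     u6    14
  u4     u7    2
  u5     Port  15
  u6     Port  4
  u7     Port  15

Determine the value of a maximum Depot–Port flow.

Augment Depot→u1→u4→u5→Port: bottleneck 6, flow now 6.
Augment Depot→u2→u4→u5→Port: bottleneck 6, flow now 12.
Augment Depot→u2→u4→u6→Port: bottleneck 4, flow now 16.
Augment Depot→u2→u4→u7→Port: bottleneck 2, flow now 18.
No augmenting path remains; maximum flow = 18.
In the residual graph, reachable from Depot: {Depot, u1, u2, u3, u4, u6}.
Min-cut edges: u4→u5 (12), u4→u7 (2), u6→Port (4); capacity 12 + 2 + 4 = 18.
This cut is saturated, so no flow can exceed 18.

18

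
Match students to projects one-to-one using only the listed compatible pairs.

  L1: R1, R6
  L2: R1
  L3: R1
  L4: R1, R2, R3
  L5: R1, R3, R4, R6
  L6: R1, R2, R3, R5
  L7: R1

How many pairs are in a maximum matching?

5

Unit-capacity flow: source→left, listed edges, right→sink; max matching = max flow.
Augmenting path L1→R1 (+1); matched 1.
Augmenting path L4→R2 (+1); matched 2.
Augmenting path L5→R3 (+1); matched 3.
Augmenting path L6→R5 (+1); matched 4.
Augmenting path L2→R1→L1→R6 (+1); matched 5.
No augmenting path remains; maximum matching = 5.
König certificate: {L1, L4, L5, L6, R1} is a vertex cover of size 5 (every listed pair touches it), so no matching can be larger.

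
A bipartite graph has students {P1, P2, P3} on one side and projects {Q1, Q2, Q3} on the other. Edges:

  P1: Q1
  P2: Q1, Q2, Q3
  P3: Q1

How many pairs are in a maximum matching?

2

Unit-capacity flow: source→left, listed edges, right→sink; max matching = max flow.
Augmenting path P1→Q1 (+1); matched 1.
Augmenting path P2→Q2 (+1); matched 2.
No augmenting path remains; maximum matching = 2.
König certificate: {P2, Q1} is a vertex cover of size 2 (every listed pair touches it), so no matching can be larger.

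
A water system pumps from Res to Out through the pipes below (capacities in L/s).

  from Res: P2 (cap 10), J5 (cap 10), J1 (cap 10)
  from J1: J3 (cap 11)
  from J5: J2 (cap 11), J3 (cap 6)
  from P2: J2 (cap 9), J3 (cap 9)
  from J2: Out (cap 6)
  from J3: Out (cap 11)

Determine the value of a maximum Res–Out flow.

Augment Res→J1→J3→Out: bottleneck 10, flow now 10.
Augment Res→J5→J2→Out: bottleneck 6, flow now 16.
Augment Res→J5→J3→Out: bottleneck 1, flow now 17.
No augmenting path remains; maximum flow = 17.
In the residual graph, reachable from Res: {Res, J1, J5, P2, J2, J3}.
Min-cut edges: J2→Out (6), J3→Out (11); capacity 6 + 11 = 17.
This cut is saturated, so no flow can exceed 17.

17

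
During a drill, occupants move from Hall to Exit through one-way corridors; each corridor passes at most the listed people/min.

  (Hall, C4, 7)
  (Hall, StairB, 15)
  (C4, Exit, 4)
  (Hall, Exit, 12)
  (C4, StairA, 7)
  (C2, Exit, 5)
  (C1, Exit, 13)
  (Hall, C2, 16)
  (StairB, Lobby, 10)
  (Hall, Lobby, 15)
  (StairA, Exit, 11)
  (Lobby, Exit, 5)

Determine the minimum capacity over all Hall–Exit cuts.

Augment Hall→Exit: bottleneck 12, flow now 12.
Augment Hall→C4→Exit: bottleneck 4, flow now 16.
Augment Hall→C2→Exit: bottleneck 5, flow now 21.
Augment Hall→Lobby→Exit: bottleneck 5, flow now 26.
Augment Hall→C4→StairA→Exit: bottleneck 3, flow now 29.
No augmenting path remains; maximum flow = 29.
By max-flow min-cut, the minimum cut capacity equals the max flow.
In the residual graph, reachable from Hall: {Hall, C2, StairB, Lobby}.
Min-cut edges: Hall→C4 (7), Hall→Exit (12), C2→Exit (5), Lobby→Exit (5); capacity 7 + 12 + 5 + 5 = 29.

29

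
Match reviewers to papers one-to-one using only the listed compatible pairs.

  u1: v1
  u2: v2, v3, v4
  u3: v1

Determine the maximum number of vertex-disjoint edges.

Unit-capacity flow: source→left, listed edges, right→sink; max matching = max flow.
Augmenting path u1→v1 (+1); matched 1.
Augmenting path u2→v2 (+1); matched 2.
No augmenting path remains; maximum matching = 2.
König certificate: {u2, v1} is a vertex cover of size 2 (every listed pair touches it), so no matching can be larger.

2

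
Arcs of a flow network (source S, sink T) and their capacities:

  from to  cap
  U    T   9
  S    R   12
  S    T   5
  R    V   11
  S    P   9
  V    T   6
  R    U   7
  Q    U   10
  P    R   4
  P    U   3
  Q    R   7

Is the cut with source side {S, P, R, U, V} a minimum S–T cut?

Yes — it is a minimum cut (capacity 20).

Given cut capacity: 5 + 9 + 6 = 20.
Augment S→T: bottleneck 5, flow now 5.
Augment S→P→U→T: bottleneck 3, flow now 8.
Augment S→R→U→T: bottleneck 6, flow now 14.
Augment S→R→V→T: bottleneck 6, flow now 20.
No augmenting path remains; maximum flow = 20.
Cut capacity 20 equals the max flow, so it is a minimum cut.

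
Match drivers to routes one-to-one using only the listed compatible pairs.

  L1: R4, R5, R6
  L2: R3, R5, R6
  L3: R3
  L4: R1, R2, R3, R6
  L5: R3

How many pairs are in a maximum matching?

4

Unit-capacity flow: source→left, listed edges, right→sink; max matching = max flow.
Augmenting path L1→R4 (+1); matched 1.
Augmenting path L2→R3 (+1); matched 2.
Augmenting path L4→R1 (+1); matched 3.
Augmenting path L3→R3→L2→R5 (+1); matched 4.
No augmenting path remains; maximum matching = 4.
König certificate: {L1, L2, L4, R3} is a vertex cover of size 4 (every listed pair touches it), so no matching can be larger.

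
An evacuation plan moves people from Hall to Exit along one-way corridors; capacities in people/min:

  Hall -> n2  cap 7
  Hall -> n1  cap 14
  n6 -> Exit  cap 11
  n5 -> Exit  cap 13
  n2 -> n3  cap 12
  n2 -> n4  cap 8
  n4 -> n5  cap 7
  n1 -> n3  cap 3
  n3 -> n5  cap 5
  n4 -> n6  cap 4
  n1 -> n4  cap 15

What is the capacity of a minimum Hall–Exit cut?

Augment Hall→n1→n3→n5→Exit: bottleneck 3, flow now 3.
Augment Hall→n1→n4→n5→Exit: bottleneck 7, flow now 10.
Augment Hall→n1→n4→n6→Exit: bottleneck 4, flow now 14.
Augment Hall→n2→n3→n5→Exit: bottleneck 2, flow now 16.
No augmenting path remains; maximum flow = 16.
By max-flow min-cut, the minimum cut capacity equals the max flow.
In the residual graph, reachable from Hall: {Hall, n1, n2, n3, n4}.
Min-cut edges: n3→n5 (5), n4→n5 (7), n4→n6 (4); capacity 5 + 7 + 4 = 16.

16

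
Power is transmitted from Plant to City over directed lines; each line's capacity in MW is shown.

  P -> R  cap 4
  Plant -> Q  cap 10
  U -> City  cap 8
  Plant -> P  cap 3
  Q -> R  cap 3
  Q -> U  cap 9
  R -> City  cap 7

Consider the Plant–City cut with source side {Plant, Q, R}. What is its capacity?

Edges leaving {Plant, Q, R}: Plant→P (3), Q→U (9), R→City (7).
Cut capacity = 3 + 9 + 7 = 19.

19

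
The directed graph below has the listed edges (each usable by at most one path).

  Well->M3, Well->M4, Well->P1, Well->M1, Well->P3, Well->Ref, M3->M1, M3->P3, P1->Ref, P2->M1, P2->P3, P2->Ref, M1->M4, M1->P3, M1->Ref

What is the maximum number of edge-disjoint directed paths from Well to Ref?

3

Assign every edge capacity 1; by Menger, the answer equals the max flow.
Path Well→Ref (+1); total 1.
Path Well→P1→Ref (+1); total 2.
Path Well→M1→Ref (+1); total 3.
No residual Well→Ref path; max flow = 3.
Certifying cut of size 3: {M1→Ref, Well→P1, Well→Ref}.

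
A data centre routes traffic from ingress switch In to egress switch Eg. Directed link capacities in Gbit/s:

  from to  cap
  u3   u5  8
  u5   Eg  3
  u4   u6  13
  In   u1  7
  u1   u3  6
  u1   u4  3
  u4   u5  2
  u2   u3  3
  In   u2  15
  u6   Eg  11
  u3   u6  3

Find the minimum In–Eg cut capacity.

9

Augment In→u1→u3→u5→Eg: bottleneck 3, flow now 3.
Augment In→u1→u3→u6→Eg: bottleneck 3, flow now 6.
Augment In→u1→u4→u6→Eg: bottleneck 1, flow now 7.
Augment In→u2→u3→u1→u4→u6→Eg: bottleneck 2, flow now 9. (uses reverse residual edge)
No augmenting path remains; maximum flow = 9.
By max-flow min-cut, the minimum cut capacity equals the max flow.
In the residual graph, reachable from In: {In, u1, u2, u3, u5}.
Min-cut edges: u1→u4 (3), u3→u6 (3), u5→Eg (3); capacity 3 + 3 + 3 = 9.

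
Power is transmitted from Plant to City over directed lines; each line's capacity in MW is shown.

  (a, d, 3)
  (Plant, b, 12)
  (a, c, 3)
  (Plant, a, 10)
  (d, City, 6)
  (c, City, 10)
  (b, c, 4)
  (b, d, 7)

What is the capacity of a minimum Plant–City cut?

Augment Plant→a→c→City: bottleneck 3, flow now 3.
Augment Plant→a→d→City: bottleneck 3, flow now 6.
Augment Plant→b→c→City: bottleneck 4, flow now 10.
Augment Plant→b→d→City: bottleneck 3, flow now 13.
No augmenting path remains; maximum flow = 13.
By max-flow min-cut, the minimum cut capacity equals the max flow.
In the residual graph, reachable from Plant: {Plant, a, b, d}.
Min-cut edges: a→c (3), b→c (4), d→City (6); capacity 3 + 4 + 6 = 13.

13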